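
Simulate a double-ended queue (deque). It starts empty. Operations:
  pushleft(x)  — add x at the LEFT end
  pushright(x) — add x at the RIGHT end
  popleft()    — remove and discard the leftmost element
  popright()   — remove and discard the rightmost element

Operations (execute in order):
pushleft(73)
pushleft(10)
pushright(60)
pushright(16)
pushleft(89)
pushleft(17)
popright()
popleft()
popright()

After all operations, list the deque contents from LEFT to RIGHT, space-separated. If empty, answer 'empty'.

Answer: 89 10 73

Derivation:
pushleft(73): [73]
pushleft(10): [10, 73]
pushright(60): [10, 73, 60]
pushright(16): [10, 73, 60, 16]
pushleft(89): [89, 10, 73, 60, 16]
pushleft(17): [17, 89, 10, 73, 60, 16]
popright(): [17, 89, 10, 73, 60]
popleft(): [89, 10, 73, 60]
popright(): [89, 10, 73]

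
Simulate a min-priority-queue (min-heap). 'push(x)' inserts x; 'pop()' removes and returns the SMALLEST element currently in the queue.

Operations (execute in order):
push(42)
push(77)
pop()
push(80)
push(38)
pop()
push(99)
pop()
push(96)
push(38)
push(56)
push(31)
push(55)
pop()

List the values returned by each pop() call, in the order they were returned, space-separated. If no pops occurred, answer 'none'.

push(42): heap contents = [42]
push(77): heap contents = [42, 77]
pop() → 42: heap contents = [77]
push(80): heap contents = [77, 80]
push(38): heap contents = [38, 77, 80]
pop() → 38: heap contents = [77, 80]
push(99): heap contents = [77, 80, 99]
pop() → 77: heap contents = [80, 99]
push(96): heap contents = [80, 96, 99]
push(38): heap contents = [38, 80, 96, 99]
push(56): heap contents = [38, 56, 80, 96, 99]
push(31): heap contents = [31, 38, 56, 80, 96, 99]
push(55): heap contents = [31, 38, 55, 56, 80, 96, 99]
pop() → 31: heap contents = [38, 55, 56, 80, 96, 99]

Answer: 42 38 77 31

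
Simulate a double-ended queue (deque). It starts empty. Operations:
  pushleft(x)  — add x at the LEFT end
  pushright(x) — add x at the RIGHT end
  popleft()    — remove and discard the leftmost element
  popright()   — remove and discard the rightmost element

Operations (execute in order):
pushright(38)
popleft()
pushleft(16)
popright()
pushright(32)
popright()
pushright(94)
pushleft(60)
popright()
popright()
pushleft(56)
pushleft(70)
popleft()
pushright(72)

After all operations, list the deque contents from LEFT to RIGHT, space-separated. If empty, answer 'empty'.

Answer: 56 72

Derivation:
pushright(38): [38]
popleft(): []
pushleft(16): [16]
popright(): []
pushright(32): [32]
popright(): []
pushright(94): [94]
pushleft(60): [60, 94]
popright(): [60]
popright(): []
pushleft(56): [56]
pushleft(70): [70, 56]
popleft(): [56]
pushright(72): [56, 72]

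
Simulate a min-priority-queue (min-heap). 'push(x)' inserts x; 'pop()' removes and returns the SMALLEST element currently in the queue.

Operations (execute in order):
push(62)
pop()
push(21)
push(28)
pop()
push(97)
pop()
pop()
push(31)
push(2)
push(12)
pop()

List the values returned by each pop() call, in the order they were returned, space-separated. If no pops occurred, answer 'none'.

Answer: 62 21 28 97 2

Derivation:
push(62): heap contents = [62]
pop() → 62: heap contents = []
push(21): heap contents = [21]
push(28): heap contents = [21, 28]
pop() → 21: heap contents = [28]
push(97): heap contents = [28, 97]
pop() → 28: heap contents = [97]
pop() → 97: heap contents = []
push(31): heap contents = [31]
push(2): heap contents = [2, 31]
push(12): heap contents = [2, 12, 31]
pop() → 2: heap contents = [12, 31]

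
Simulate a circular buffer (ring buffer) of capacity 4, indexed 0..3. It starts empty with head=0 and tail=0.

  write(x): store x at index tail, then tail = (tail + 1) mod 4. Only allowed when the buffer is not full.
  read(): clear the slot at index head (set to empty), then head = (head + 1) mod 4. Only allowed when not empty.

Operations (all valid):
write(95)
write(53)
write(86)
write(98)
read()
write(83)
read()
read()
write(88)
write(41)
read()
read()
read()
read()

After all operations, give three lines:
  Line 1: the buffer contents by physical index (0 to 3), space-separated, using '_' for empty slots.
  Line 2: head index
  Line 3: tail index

write(95): buf=[95 _ _ _], head=0, tail=1, size=1
write(53): buf=[95 53 _ _], head=0, tail=2, size=2
write(86): buf=[95 53 86 _], head=0, tail=3, size=3
write(98): buf=[95 53 86 98], head=0, tail=0, size=4
read(): buf=[_ 53 86 98], head=1, tail=0, size=3
write(83): buf=[83 53 86 98], head=1, tail=1, size=4
read(): buf=[83 _ 86 98], head=2, tail=1, size=3
read(): buf=[83 _ _ 98], head=3, tail=1, size=2
write(88): buf=[83 88 _ 98], head=3, tail=2, size=3
write(41): buf=[83 88 41 98], head=3, tail=3, size=4
read(): buf=[83 88 41 _], head=0, tail=3, size=3
read(): buf=[_ 88 41 _], head=1, tail=3, size=2
read(): buf=[_ _ 41 _], head=2, tail=3, size=1
read(): buf=[_ _ _ _], head=3, tail=3, size=0

Answer: _ _ _ _
3
3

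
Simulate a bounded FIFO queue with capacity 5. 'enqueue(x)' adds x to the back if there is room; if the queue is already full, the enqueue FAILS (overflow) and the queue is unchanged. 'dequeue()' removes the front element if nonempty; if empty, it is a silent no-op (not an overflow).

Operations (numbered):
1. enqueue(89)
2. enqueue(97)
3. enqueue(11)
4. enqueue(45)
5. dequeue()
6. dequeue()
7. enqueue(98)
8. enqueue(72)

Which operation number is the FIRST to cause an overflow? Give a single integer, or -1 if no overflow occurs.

1. enqueue(89): size=1
2. enqueue(97): size=2
3. enqueue(11): size=3
4. enqueue(45): size=4
5. dequeue(): size=3
6. dequeue(): size=2
7. enqueue(98): size=3
8. enqueue(72): size=4

Answer: -1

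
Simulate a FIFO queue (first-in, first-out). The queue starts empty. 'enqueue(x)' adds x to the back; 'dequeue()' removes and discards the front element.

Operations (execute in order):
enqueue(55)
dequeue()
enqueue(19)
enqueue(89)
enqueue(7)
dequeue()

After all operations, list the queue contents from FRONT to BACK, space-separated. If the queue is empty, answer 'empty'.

enqueue(55): [55]
dequeue(): []
enqueue(19): [19]
enqueue(89): [19, 89]
enqueue(7): [19, 89, 7]
dequeue(): [89, 7]

Answer: 89 7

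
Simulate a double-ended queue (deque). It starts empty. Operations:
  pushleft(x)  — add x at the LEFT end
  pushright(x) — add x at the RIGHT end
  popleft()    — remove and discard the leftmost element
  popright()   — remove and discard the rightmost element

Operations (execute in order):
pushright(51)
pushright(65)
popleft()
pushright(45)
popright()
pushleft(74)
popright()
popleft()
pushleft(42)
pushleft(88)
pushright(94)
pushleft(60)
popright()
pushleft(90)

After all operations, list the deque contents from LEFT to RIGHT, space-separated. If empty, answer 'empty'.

pushright(51): [51]
pushright(65): [51, 65]
popleft(): [65]
pushright(45): [65, 45]
popright(): [65]
pushleft(74): [74, 65]
popright(): [74]
popleft(): []
pushleft(42): [42]
pushleft(88): [88, 42]
pushright(94): [88, 42, 94]
pushleft(60): [60, 88, 42, 94]
popright(): [60, 88, 42]
pushleft(90): [90, 60, 88, 42]

Answer: 90 60 88 42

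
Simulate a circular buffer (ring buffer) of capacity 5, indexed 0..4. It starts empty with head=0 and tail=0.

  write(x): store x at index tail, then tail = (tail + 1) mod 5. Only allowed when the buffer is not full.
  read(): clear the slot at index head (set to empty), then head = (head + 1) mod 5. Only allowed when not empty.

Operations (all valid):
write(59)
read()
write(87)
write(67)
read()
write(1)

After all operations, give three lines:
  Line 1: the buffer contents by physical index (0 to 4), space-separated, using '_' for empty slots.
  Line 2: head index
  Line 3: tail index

write(59): buf=[59 _ _ _ _], head=0, tail=1, size=1
read(): buf=[_ _ _ _ _], head=1, tail=1, size=0
write(87): buf=[_ 87 _ _ _], head=1, tail=2, size=1
write(67): buf=[_ 87 67 _ _], head=1, tail=3, size=2
read(): buf=[_ _ 67 _ _], head=2, tail=3, size=1
write(1): buf=[_ _ 67 1 _], head=2, tail=4, size=2

Answer: _ _ 67 1 _
2
4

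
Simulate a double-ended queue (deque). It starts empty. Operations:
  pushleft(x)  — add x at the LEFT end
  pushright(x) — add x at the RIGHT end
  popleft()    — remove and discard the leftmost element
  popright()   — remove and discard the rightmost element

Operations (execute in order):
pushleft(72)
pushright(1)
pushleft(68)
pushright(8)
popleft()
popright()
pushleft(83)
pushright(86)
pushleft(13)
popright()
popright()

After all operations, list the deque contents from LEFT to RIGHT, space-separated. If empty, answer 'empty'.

Answer: 13 83 72

Derivation:
pushleft(72): [72]
pushright(1): [72, 1]
pushleft(68): [68, 72, 1]
pushright(8): [68, 72, 1, 8]
popleft(): [72, 1, 8]
popright(): [72, 1]
pushleft(83): [83, 72, 1]
pushright(86): [83, 72, 1, 86]
pushleft(13): [13, 83, 72, 1, 86]
popright(): [13, 83, 72, 1]
popright(): [13, 83, 72]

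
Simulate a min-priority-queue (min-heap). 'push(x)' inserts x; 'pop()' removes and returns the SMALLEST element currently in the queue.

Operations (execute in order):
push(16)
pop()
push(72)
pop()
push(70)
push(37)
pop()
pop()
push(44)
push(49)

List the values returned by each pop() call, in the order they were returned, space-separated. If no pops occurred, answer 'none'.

push(16): heap contents = [16]
pop() → 16: heap contents = []
push(72): heap contents = [72]
pop() → 72: heap contents = []
push(70): heap contents = [70]
push(37): heap contents = [37, 70]
pop() → 37: heap contents = [70]
pop() → 70: heap contents = []
push(44): heap contents = [44]
push(49): heap contents = [44, 49]

Answer: 16 72 37 70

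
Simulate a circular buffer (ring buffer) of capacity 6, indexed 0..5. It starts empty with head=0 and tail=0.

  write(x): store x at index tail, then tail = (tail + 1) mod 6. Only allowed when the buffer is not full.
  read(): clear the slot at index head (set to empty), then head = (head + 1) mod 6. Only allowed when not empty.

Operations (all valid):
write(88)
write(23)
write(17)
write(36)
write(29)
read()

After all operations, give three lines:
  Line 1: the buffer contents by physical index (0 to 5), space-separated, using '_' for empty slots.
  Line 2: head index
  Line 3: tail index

write(88): buf=[88 _ _ _ _ _], head=0, tail=1, size=1
write(23): buf=[88 23 _ _ _ _], head=0, tail=2, size=2
write(17): buf=[88 23 17 _ _ _], head=0, tail=3, size=3
write(36): buf=[88 23 17 36 _ _], head=0, tail=4, size=4
write(29): buf=[88 23 17 36 29 _], head=0, tail=5, size=5
read(): buf=[_ 23 17 36 29 _], head=1, tail=5, size=4

Answer: _ 23 17 36 29 _
1
5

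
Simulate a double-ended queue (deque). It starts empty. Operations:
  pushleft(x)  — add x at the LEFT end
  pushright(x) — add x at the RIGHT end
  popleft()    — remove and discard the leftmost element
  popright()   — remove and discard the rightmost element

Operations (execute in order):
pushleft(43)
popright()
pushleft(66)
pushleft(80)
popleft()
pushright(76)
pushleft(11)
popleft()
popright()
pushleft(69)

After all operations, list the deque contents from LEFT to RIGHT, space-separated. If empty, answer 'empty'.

Answer: 69 66

Derivation:
pushleft(43): [43]
popright(): []
pushleft(66): [66]
pushleft(80): [80, 66]
popleft(): [66]
pushright(76): [66, 76]
pushleft(11): [11, 66, 76]
popleft(): [66, 76]
popright(): [66]
pushleft(69): [69, 66]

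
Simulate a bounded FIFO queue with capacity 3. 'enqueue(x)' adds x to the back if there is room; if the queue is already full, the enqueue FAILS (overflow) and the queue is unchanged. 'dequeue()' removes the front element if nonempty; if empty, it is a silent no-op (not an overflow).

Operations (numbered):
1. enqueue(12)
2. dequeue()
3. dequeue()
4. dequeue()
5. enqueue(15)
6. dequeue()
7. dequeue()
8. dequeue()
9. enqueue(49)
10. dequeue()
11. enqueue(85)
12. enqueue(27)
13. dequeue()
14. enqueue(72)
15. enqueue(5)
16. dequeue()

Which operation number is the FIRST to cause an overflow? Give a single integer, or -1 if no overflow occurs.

1. enqueue(12): size=1
2. dequeue(): size=0
3. dequeue(): empty, no-op, size=0
4. dequeue(): empty, no-op, size=0
5. enqueue(15): size=1
6. dequeue(): size=0
7. dequeue(): empty, no-op, size=0
8. dequeue(): empty, no-op, size=0
9. enqueue(49): size=1
10. dequeue(): size=0
11. enqueue(85): size=1
12. enqueue(27): size=2
13. dequeue(): size=1
14. enqueue(72): size=2
15. enqueue(5): size=3
16. dequeue(): size=2

Answer: -1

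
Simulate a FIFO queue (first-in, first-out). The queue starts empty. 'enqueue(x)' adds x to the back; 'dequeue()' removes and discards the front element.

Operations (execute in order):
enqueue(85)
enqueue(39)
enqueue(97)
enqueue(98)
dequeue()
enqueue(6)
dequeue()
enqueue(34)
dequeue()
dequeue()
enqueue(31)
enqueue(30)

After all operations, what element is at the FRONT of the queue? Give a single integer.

Answer: 6

Derivation:
enqueue(85): queue = [85]
enqueue(39): queue = [85, 39]
enqueue(97): queue = [85, 39, 97]
enqueue(98): queue = [85, 39, 97, 98]
dequeue(): queue = [39, 97, 98]
enqueue(6): queue = [39, 97, 98, 6]
dequeue(): queue = [97, 98, 6]
enqueue(34): queue = [97, 98, 6, 34]
dequeue(): queue = [98, 6, 34]
dequeue(): queue = [6, 34]
enqueue(31): queue = [6, 34, 31]
enqueue(30): queue = [6, 34, 31, 30]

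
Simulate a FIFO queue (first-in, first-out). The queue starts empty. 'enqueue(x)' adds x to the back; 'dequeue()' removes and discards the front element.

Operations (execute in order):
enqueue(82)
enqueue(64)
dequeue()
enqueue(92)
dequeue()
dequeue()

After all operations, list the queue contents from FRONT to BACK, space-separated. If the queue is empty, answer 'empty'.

enqueue(82): [82]
enqueue(64): [82, 64]
dequeue(): [64]
enqueue(92): [64, 92]
dequeue(): [92]
dequeue(): []

Answer: empty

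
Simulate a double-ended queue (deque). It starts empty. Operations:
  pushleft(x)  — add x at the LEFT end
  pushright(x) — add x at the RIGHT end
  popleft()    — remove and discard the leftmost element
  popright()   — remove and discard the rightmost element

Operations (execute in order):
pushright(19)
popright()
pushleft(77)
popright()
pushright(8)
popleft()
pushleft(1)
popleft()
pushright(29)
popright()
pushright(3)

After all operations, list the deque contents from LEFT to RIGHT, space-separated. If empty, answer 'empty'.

Answer: 3

Derivation:
pushright(19): [19]
popright(): []
pushleft(77): [77]
popright(): []
pushright(8): [8]
popleft(): []
pushleft(1): [1]
popleft(): []
pushright(29): [29]
popright(): []
pushright(3): [3]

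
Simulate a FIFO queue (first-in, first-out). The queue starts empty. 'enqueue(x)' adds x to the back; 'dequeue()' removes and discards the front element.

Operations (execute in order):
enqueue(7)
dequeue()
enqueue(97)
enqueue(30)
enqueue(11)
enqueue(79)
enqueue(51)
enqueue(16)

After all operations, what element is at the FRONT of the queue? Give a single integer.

enqueue(7): queue = [7]
dequeue(): queue = []
enqueue(97): queue = [97]
enqueue(30): queue = [97, 30]
enqueue(11): queue = [97, 30, 11]
enqueue(79): queue = [97, 30, 11, 79]
enqueue(51): queue = [97, 30, 11, 79, 51]
enqueue(16): queue = [97, 30, 11, 79, 51, 16]

Answer: 97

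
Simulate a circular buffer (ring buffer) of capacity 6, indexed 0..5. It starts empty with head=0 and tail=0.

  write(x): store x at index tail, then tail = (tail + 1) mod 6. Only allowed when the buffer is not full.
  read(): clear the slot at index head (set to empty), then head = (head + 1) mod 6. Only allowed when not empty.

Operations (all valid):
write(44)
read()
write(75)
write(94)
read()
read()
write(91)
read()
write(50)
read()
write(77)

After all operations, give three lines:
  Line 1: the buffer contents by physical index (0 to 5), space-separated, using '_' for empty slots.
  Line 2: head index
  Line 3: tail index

Answer: _ _ _ _ _ 77
5
0

Derivation:
write(44): buf=[44 _ _ _ _ _], head=0, tail=1, size=1
read(): buf=[_ _ _ _ _ _], head=1, tail=1, size=0
write(75): buf=[_ 75 _ _ _ _], head=1, tail=2, size=1
write(94): buf=[_ 75 94 _ _ _], head=1, tail=3, size=2
read(): buf=[_ _ 94 _ _ _], head=2, tail=3, size=1
read(): buf=[_ _ _ _ _ _], head=3, tail=3, size=0
write(91): buf=[_ _ _ 91 _ _], head=3, tail=4, size=1
read(): buf=[_ _ _ _ _ _], head=4, tail=4, size=0
write(50): buf=[_ _ _ _ 50 _], head=4, tail=5, size=1
read(): buf=[_ _ _ _ _ _], head=5, tail=5, size=0
write(77): buf=[_ _ _ _ _ 77], head=5, tail=0, size=1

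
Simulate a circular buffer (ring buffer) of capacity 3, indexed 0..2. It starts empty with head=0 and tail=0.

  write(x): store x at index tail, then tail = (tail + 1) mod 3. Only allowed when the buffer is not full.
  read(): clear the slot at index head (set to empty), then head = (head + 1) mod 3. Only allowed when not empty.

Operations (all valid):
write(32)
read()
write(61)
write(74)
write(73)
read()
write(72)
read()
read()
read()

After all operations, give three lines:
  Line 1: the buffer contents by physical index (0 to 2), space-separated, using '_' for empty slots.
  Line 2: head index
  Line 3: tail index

Answer: _ _ _
2
2

Derivation:
write(32): buf=[32 _ _], head=0, tail=1, size=1
read(): buf=[_ _ _], head=1, tail=1, size=0
write(61): buf=[_ 61 _], head=1, tail=2, size=1
write(74): buf=[_ 61 74], head=1, tail=0, size=2
write(73): buf=[73 61 74], head=1, tail=1, size=3
read(): buf=[73 _ 74], head=2, tail=1, size=2
write(72): buf=[73 72 74], head=2, tail=2, size=3
read(): buf=[73 72 _], head=0, tail=2, size=2
read(): buf=[_ 72 _], head=1, tail=2, size=1
read(): buf=[_ _ _], head=2, tail=2, size=0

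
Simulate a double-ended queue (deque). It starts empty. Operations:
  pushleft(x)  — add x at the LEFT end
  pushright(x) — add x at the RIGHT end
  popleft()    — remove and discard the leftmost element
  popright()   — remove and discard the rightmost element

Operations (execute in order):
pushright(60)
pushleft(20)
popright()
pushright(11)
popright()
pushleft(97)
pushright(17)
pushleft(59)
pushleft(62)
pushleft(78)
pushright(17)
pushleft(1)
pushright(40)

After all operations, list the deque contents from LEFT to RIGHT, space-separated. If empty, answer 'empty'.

pushright(60): [60]
pushleft(20): [20, 60]
popright(): [20]
pushright(11): [20, 11]
popright(): [20]
pushleft(97): [97, 20]
pushright(17): [97, 20, 17]
pushleft(59): [59, 97, 20, 17]
pushleft(62): [62, 59, 97, 20, 17]
pushleft(78): [78, 62, 59, 97, 20, 17]
pushright(17): [78, 62, 59, 97, 20, 17, 17]
pushleft(1): [1, 78, 62, 59, 97, 20, 17, 17]
pushright(40): [1, 78, 62, 59, 97, 20, 17, 17, 40]

Answer: 1 78 62 59 97 20 17 17 40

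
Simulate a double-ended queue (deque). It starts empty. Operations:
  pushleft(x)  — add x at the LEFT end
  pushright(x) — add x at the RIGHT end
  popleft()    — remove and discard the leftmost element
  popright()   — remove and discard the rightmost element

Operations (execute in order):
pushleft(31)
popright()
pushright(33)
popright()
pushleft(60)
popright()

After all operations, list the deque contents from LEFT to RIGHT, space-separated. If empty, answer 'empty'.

Answer: empty

Derivation:
pushleft(31): [31]
popright(): []
pushright(33): [33]
popright(): []
pushleft(60): [60]
popright(): []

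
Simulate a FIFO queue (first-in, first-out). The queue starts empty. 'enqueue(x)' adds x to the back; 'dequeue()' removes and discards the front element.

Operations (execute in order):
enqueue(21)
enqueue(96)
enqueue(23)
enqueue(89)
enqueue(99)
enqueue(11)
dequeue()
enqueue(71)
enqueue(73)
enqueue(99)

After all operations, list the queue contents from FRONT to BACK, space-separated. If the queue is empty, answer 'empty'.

enqueue(21): [21]
enqueue(96): [21, 96]
enqueue(23): [21, 96, 23]
enqueue(89): [21, 96, 23, 89]
enqueue(99): [21, 96, 23, 89, 99]
enqueue(11): [21, 96, 23, 89, 99, 11]
dequeue(): [96, 23, 89, 99, 11]
enqueue(71): [96, 23, 89, 99, 11, 71]
enqueue(73): [96, 23, 89, 99, 11, 71, 73]
enqueue(99): [96, 23, 89, 99, 11, 71, 73, 99]

Answer: 96 23 89 99 11 71 73 99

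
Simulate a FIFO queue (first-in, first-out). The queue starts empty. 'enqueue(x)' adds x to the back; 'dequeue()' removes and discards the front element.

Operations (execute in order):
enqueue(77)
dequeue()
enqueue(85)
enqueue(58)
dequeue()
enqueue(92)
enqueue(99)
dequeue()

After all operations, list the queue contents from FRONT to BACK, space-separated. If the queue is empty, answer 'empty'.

enqueue(77): [77]
dequeue(): []
enqueue(85): [85]
enqueue(58): [85, 58]
dequeue(): [58]
enqueue(92): [58, 92]
enqueue(99): [58, 92, 99]
dequeue(): [92, 99]

Answer: 92 99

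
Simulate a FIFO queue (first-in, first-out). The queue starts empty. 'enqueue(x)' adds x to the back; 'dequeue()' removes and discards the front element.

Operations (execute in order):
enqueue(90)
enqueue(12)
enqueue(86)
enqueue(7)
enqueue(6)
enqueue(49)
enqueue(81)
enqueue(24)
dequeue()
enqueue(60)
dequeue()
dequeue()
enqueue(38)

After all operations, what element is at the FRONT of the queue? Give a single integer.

enqueue(90): queue = [90]
enqueue(12): queue = [90, 12]
enqueue(86): queue = [90, 12, 86]
enqueue(7): queue = [90, 12, 86, 7]
enqueue(6): queue = [90, 12, 86, 7, 6]
enqueue(49): queue = [90, 12, 86, 7, 6, 49]
enqueue(81): queue = [90, 12, 86, 7, 6, 49, 81]
enqueue(24): queue = [90, 12, 86, 7, 6, 49, 81, 24]
dequeue(): queue = [12, 86, 7, 6, 49, 81, 24]
enqueue(60): queue = [12, 86, 7, 6, 49, 81, 24, 60]
dequeue(): queue = [86, 7, 6, 49, 81, 24, 60]
dequeue(): queue = [7, 6, 49, 81, 24, 60]
enqueue(38): queue = [7, 6, 49, 81, 24, 60, 38]

Answer: 7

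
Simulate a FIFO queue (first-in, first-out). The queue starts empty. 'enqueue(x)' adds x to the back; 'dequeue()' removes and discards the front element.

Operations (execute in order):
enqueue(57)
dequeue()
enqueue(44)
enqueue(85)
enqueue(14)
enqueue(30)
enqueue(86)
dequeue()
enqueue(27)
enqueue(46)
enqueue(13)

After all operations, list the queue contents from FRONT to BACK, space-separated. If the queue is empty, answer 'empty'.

enqueue(57): [57]
dequeue(): []
enqueue(44): [44]
enqueue(85): [44, 85]
enqueue(14): [44, 85, 14]
enqueue(30): [44, 85, 14, 30]
enqueue(86): [44, 85, 14, 30, 86]
dequeue(): [85, 14, 30, 86]
enqueue(27): [85, 14, 30, 86, 27]
enqueue(46): [85, 14, 30, 86, 27, 46]
enqueue(13): [85, 14, 30, 86, 27, 46, 13]

Answer: 85 14 30 86 27 46 13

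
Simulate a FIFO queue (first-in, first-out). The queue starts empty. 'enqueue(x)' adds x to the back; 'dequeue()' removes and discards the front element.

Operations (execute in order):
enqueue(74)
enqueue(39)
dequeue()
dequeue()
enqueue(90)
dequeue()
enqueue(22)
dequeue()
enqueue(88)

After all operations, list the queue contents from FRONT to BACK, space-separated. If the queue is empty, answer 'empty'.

enqueue(74): [74]
enqueue(39): [74, 39]
dequeue(): [39]
dequeue(): []
enqueue(90): [90]
dequeue(): []
enqueue(22): [22]
dequeue(): []
enqueue(88): [88]

Answer: 88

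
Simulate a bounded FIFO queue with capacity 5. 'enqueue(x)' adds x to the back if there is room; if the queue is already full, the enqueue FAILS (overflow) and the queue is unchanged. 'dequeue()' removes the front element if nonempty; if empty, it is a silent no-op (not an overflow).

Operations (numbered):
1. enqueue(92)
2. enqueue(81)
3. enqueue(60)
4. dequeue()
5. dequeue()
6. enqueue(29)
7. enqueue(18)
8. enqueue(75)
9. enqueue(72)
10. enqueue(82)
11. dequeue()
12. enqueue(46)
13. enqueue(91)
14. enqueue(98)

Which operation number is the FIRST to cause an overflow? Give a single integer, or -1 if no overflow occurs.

1. enqueue(92): size=1
2. enqueue(81): size=2
3. enqueue(60): size=3
4. dequeue(): size=2
5. dequeue(): size=1
6. enqueue(29): size=2
7. enqueue(18): size=3
8. enqueue(75): size=4
9. enqueue(72): size=5
10. enqueue(82): size=5=cap → OVERFLOW (fail)
11. dequeue(): size=4
12. enqueue(46): size=5
13. enqueue(91): size=5=cap → OVERFLOW (fail)
14. enqueue(98): size=5=cap → OVERFLOW (fail)

Answer: 10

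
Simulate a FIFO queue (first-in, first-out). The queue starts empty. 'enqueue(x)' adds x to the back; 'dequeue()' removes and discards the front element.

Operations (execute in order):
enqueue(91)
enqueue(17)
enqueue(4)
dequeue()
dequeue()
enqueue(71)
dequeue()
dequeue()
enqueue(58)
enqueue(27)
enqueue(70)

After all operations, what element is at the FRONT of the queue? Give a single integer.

enqueue(91): queue = [91]
enqueue(17): queue = [91, 17]
enqueue(4): queue = [91, 17, 4]
dequeue(): queue = [17, 4]
dequeue(): queue = [4]
enqueue(71): queue = [4, 71]
dequeue(): queue = [71]
dequeue(): queue = []
enqueue(58): queue = [58]
enqueue(27): queue = [58, 27]
enqueue(70): queue = [58, 27, 70]

Answer: 58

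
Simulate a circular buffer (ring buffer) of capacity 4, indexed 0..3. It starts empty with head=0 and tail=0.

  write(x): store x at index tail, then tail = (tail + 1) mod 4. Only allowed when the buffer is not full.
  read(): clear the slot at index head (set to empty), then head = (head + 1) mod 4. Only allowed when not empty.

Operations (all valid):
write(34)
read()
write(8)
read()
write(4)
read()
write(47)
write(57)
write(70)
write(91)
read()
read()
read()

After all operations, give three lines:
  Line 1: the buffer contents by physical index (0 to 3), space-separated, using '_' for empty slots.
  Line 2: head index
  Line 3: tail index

Answer: _ _ 91 _
2
3

Derivation:
write(34): buf=[34 _ _ _], head=0, tail=1, size=1
read(): buf=[_ _ _ _], head=1, tail=1, size=0
write(8): buf=[_ 8 _ _], head=1, tail=2, size=1
read(): buf=[_ _ _ _], head=2, tail=2, size=0
write(4): buf=[_ _ 4 _], head=2, tail=3, size=1
read(): buf=[_ _ _ _], head=3, tail=3, size=0
write(47): buf=[_ _ _ 47], head=3, tail=0, size=1
write(57): buf=[57 _ _ 47], head=3, tail=1, size=2
write(70): buf=[57 70 _ 47], head=3, tail=2, size=3
write(91): buf=[57 70 91 47], head=3, tail=3, size=4
read(): buf=[57 70 91 _], head=0, tail=3, size=3
read(): buf=[_ 70 91 _], head=1, tail=3, size=2
read(): buf=[_ _ 91 _], head=2, tail=3, size=1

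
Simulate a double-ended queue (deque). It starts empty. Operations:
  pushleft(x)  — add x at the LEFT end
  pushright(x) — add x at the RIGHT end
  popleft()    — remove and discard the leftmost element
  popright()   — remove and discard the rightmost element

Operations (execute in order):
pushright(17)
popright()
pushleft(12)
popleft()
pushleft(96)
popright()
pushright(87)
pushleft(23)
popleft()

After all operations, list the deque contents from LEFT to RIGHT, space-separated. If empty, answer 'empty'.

Answer: 87

Derivation:
pushright(17): [17]
popright(): []
pushleft(12): [12]
popleft(): []
pushleft(96): [96]
popright(): []
pushright(87): [87]
pushleft(23): [23, 87]
popleft(): [87]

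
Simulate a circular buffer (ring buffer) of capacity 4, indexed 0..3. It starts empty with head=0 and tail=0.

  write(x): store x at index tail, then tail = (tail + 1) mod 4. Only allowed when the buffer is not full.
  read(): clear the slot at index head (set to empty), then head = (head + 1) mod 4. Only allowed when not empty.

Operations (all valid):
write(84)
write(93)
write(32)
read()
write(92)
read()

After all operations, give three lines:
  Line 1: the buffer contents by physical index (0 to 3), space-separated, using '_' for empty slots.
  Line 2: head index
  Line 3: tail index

Answer: _ _ 32 92
2
0

Derivation:
write(84): buf=[84 _ _ _], head=0, tail=1, size=1
write(93): buf=[84 93 _ _], head=0, tail=2, size=2
write(32): buf=[84 93 32 _], head=0, tail=3, size=3
read(): buf=[_ 93 32 _], head=1, tail=3, size=2
write(92): buf=[_ 93 32 92], head=1, tail=0, size=3
read(): buf=[_ _ 32 92], head=2, tail=0, size=2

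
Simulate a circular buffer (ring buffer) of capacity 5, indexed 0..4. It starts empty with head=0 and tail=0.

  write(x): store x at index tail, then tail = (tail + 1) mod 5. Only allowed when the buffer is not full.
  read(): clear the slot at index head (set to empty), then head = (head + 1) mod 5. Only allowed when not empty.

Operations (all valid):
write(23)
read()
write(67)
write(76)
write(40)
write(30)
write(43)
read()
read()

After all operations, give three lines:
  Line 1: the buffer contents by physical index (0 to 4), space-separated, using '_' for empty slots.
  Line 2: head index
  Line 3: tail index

write(23): buf=[23 _ _ _ _], head=0, tail=1, size=1
read(): buf=[_ _ _ _ _], head=1, tail=1, size=0
write(67): buf=[_ 67 _ _ _], head=1, tail=2, size=1
write(76): buf=[_ 67 76 _ _], head=1, tail=3, size=2
write(40): buf=[_ 67 76 40 _], head=1, tail=4, size=3
write(30): buf=[_ 67 76 40 30], head=1, tail=0, size=4
write(43): buf=[43 67 76 40 30], head=1, tail=1, size=5
read(): buf=[43 _ 76 40 30], head=2, tail=1, size=4
read(): buf=[43 _ _ 40 30], head=3, tail=1, size=3

Answer: 43 _ _ 40 30
3
1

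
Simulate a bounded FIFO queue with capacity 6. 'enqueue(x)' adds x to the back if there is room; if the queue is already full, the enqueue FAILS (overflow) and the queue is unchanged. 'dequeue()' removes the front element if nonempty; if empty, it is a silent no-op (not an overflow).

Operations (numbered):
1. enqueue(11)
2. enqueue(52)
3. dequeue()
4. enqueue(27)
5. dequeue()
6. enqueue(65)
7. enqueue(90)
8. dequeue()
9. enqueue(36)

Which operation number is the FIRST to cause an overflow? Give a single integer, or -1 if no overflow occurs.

1. enqueue(11): size=1
2. enqueue(52): size=2
3. dequeue(): size=1
4. enqueue(27): size=2
5. dequeue(): size=1
6. enqueue(65): size=2
7. enqueue(90): size=3
8. dequeue(): size=2
9. enqueue(36): size=3

Answer: -1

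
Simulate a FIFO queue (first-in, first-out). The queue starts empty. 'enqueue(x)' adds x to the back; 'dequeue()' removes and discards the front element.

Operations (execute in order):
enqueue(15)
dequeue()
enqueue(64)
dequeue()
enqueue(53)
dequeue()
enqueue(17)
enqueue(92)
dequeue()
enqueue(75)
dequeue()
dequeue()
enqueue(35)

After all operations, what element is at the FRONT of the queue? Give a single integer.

Answer: 35

Derivation:
enqueue(15): queue = [15]
dequeue(): queue = []
enqueue(64): queue = [64]
dequeue(): queue = []
enqueue(53): queue = [53]
dequeue(): queue = []
enqueue(17): queue = [17]
enqueue(92): queue = [17, 92]
dequeue(): queue = [92]
enqueue(75): queue = [92, 75]
dequeue(): queue = [75]
dequeue(): queue = []
enqueue(35): queue = [35]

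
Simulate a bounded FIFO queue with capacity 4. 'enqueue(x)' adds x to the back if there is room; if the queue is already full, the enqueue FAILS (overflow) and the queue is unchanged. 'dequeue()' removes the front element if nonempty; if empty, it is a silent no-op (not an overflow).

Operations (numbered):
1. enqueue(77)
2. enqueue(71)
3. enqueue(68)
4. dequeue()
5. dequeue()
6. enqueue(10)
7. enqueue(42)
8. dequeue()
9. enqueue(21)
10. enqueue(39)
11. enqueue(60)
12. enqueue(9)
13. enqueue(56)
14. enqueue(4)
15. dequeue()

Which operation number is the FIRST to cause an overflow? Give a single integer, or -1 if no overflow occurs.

1. enqueue(77): size=1
2. enqueue(71): size=2
3. enqueue(68): size=3
4. dequeue(): size=2
5. dequeue(): size=1
6. enqueue(10): size=2
7. enqueue(42): size=3
8. dequeue(): size=2
9. enqueue(21): size=3
10. enqueue(39): size=4
11. enqueue(60): size=4=cap → OVERFLOW (fail)
12. enqueue(9): size=4=cap → OVERFLOW (fail)
13. enqueue(56): size=4=cap → OVERFLOW (fail)
14. enqueue(4): size=4=cap → OVERFLOW (fail)
15. dequeue(): size=3

Answer: 11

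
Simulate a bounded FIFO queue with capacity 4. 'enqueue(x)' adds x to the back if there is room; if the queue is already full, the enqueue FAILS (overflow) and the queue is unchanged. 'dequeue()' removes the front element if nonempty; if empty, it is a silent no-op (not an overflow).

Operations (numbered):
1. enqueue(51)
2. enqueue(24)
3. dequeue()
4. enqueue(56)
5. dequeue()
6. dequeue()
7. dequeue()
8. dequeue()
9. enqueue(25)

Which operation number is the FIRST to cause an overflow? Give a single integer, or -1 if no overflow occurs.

Answer: -1

Derivation:
1. enqueue(51): size=1
2. enqueue(24): size=2
3. dequeue(): size=1
4. enqueue(56): size=2
5. dequeue(): size=1
6. dequeue(): size=0
7. dequeue(): empty, no-op, size=0
8. dequeue(): empty, no-op, size=0
9. enqueue(25): size=1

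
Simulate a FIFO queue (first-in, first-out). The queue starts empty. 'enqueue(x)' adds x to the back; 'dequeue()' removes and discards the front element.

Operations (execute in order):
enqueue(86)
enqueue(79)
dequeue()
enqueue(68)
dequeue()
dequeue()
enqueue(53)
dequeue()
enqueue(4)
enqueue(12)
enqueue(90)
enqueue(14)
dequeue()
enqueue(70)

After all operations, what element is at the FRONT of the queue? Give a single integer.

Answer: 12

Derivation:
enqueue(86): queue = [86]
enqueue(79): queue = [86, 79]
dequeue(): queue = [79]
enqueue(68): queue = [79, 68]
dequeue(): queue = [68]
dequeue(): queue = []
enqueue(53): queue = [53]
dequeue(): queue = []
enqueue(4): queue = [4]
enqueue(12): queue = [4, 12]
enqueue(90): queue = [4, 12, 90]
enqueue(14): queue = [4, 12, 90, 14]
dequeue(): queue = [12, 90, 14]
enqueue(70): queue = [12, 90, 14, 70]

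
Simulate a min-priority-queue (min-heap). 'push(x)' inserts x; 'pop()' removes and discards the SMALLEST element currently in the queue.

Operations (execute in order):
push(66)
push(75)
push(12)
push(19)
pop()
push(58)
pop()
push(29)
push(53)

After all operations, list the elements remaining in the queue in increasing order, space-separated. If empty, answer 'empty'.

Answer: 29 53 58 66 75

Derivation:
push(66): heap contents = [66]
push(75): heap contents = [66, 75]
push(12): heap contents = [12, 66, 75]
push(19): heap contents = [12, 19, 66, 75]
pop() → 12: heap contents = [19, 66, 75]
push(58): heap contents = [19, 58, 66, 75]
pop() → 19: heap contents = [58, 66, 75]
push(29): heap contents = [29, 58, 66, 75]
push(53): heap contents = [29, 53, 58, 66, 75]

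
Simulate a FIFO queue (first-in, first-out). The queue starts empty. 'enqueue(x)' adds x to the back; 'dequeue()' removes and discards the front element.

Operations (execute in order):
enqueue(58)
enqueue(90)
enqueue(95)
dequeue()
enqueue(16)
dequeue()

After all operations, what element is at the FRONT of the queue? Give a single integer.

Answer: 95

Derivation:
enqueue(58): queue = [58]
enqueue(90): queue = [58, 90]
enqueue(95): queue = [58, 90, 95]
dequeue(): queue = [90, 95]
enqueue(16): queue = [90, 95, 16]
dequeue(): queue = [95, 16]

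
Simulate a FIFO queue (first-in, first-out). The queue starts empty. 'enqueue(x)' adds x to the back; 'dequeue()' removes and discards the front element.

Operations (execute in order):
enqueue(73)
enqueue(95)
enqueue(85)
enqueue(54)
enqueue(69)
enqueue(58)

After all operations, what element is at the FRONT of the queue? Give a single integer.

Answer: 73

Derivation:
enqueue(73): queue = [73]
enqueue(95): queue = [73, 95]
enqueue(85): queue = [73, 95, 85]
enqueue(54): queue = [73, 95, 85, 54]
enqueue(69): queue = [73, 95, 85, 54, 69]
enqueue(58): queue = [73, 95, 85, 54, 69, 58]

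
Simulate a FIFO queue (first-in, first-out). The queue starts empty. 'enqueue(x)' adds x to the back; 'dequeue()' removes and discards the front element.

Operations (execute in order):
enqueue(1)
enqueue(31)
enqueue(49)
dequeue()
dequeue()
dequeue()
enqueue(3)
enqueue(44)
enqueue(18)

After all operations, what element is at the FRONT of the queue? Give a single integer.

enqueue(1): queue = [1]
enqueue(31): queue = [1, 31]
enqueue(49): queue = [1, 31, 49]
dequeue(): queue = [31, 49]
dequeue(): queue = [49]
dequeue(): queue = []
enqueue(3): queue = [3]
enqueue(44): queue = [3, 44]
enqueue(18): queue = [3, 44, 18]

Answer: 3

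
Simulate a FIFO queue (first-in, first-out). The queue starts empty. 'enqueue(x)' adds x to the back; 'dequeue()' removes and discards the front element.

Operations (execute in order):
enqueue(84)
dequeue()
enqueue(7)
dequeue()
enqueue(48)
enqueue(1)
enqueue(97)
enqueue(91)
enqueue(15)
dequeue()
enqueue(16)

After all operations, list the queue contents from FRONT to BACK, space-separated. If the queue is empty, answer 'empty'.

Answer: 1 97 91 15 16

Derivation:
enqueue(84): [84]
dequeue(): []
enqueue(7): [7]
dequeue(): []
enqueue(48): [48]
enqueue(1): [48, 1]
enqueue(97): [48, 1, 97]
enqueue(91): [48, 1, 97, 91]
enqueue(15): [48, 1, 97, 91, 15]
dequeue(): [1, 97, 91, 15]
enqueue(16): [1, 97, 91, 15, 16]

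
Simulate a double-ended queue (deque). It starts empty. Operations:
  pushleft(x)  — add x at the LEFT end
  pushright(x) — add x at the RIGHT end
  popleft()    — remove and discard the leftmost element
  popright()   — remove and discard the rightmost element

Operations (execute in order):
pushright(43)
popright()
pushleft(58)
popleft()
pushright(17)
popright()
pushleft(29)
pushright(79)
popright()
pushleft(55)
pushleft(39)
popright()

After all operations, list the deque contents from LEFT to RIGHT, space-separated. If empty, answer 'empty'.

Answer: 39 55

Derivation:
pushright(43): [43]
popright(): []
pushleft(58): [58]
popleft(): []
pushright(17): [17]
popright(): []
pushleft(29): [29]
pushright(79): [29, 79]
popright(): [29]
pushleft(55): [55, 29]
pushleft(39): [39, 55, 29]
popright(): [39, 55]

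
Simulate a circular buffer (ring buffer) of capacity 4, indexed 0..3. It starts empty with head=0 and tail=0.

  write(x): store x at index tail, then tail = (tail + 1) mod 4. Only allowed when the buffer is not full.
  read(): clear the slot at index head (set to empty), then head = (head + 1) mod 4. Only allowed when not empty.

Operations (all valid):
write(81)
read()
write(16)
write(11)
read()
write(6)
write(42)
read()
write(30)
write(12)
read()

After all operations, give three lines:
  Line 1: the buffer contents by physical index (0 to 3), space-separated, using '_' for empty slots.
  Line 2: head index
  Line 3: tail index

Answer: 42 30 12 _
0
3

Derivation:
write(81): buf=[81 _ _ _], head=0, tail=1, size=1
read(): buf=[_ _ _ _], head=1, tail=1, size=0
write(16): buf=[_ 16 _ _], head=1, tail=2, size=1
write(11): buf=[_ 16 11 _], head=1, tail=3, size=2
read(): buf=[_ _ 11 _], head=2, tail=3, size=1
write(6): buf=[_ _ 11 6], head=2, tail=0, size=2
write(42): buf=[42 _ 11 6], head=2, tail=1, size=3
read(): buf=[42 _ _ 6], head=3, tail=1, size=2
write(30): buf=[42 30 _ 6], head=3, tail=2, size=3
write(12): buf=[42 30 12 6], head=3, tail=3, size=4
read(): buf=[42 30 12 _], head=0, tail=3, size=3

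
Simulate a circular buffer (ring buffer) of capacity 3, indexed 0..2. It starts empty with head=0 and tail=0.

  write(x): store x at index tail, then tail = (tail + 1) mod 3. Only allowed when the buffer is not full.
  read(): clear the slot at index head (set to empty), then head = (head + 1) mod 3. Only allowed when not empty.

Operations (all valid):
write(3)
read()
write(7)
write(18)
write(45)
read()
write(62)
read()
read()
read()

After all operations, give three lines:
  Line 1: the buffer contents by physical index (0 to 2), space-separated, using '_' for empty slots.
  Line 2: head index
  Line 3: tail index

Answer: _ _ _
2
2

Derivation:
write(3): buf=[3 _ _], head=0, tail=1, size=1
read(): buf=[_ _ _], head=1, tail=1, size=0
write(7): buf=[_ 7 _], head=1, tail=2, size=1
write(18): buf=[_ 7 18], head=1, tail=0, size=2
write(45): buf=[45 7 18], head=1, tail=1, size=3
read(): buf=[45 _ 18], head=2, tail=1, size=2
write(62): buf=[45 62 18], head=2, tail=2, size=3
read(): buf=[45 62 _], head=0, tail=2, size=2
read(): buf=[_ 62 _], head=1, tail=2, size=1
read(): buf=[_ _ _], head=2, tail=2, size=0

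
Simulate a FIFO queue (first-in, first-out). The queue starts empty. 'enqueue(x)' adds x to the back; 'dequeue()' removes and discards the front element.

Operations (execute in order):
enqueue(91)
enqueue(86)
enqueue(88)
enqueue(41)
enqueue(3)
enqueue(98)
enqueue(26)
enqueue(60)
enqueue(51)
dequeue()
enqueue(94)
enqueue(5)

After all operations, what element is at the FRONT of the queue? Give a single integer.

Answer: 86

Derivation:
enqueue(91): queue = [91]
enqueue(86): queue = [91, 86]
enqueue(88): queue = [91, 86, 88]
enqueue(41): queue = [91, 86, 88, 41]
enqueue(3): queue = [91, 86, 88, 41, 3]
enqueue(98): queue = [91, 86, 88, 41, 3, 98]
enqueue(26): queue = [91, 86, 88, 41, 3, 98, 26]
enqueue(60): queue = [91, 86, 88, 41, 3, 98, 26, 60]
enqueue(51): queue = [91, 86, 88, 41, 3, 98, 26, 60, 51]
dequeue(): queue = [86, 88, 41, 3, 98, 26, 60, 51]
enqueue(94): queue = [86, 88, 41, 3, 98, 26, 60, 51, 94]
enqueue(5): queue = [86, 88, 41, 3, 98, 26, 60, 51, 94, 5]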